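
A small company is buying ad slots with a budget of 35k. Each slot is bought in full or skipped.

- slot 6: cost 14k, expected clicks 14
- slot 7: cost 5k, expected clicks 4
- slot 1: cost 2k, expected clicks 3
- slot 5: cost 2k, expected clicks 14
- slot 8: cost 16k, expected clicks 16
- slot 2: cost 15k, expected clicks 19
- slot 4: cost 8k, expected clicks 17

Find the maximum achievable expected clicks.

57

slot 7 + slot 5 + slot 2 + slot 4: cost 5 + 2 + 15 + 8 = 30 ≤ 35, expected clicks 4 + 14 + 19 + 17 = 54.
slot 7 + slot 1 + slot 5 + slot 8 + slot 4: cost 5 + 2 + 2 + 16 + 8 = 33 ≤ 35, expected clicks 4 + 3 + 14 + 16 + 17 = 54.
slot 7 + slot 1 + slot 5 + slot 2 + slot 4: cost 5 + 2 + 2 + 15 + 8 = 32 ≤ 35, expected clicks 4 + 3 + 14 + 19 + 17 = 57.
Best is slot 7, slot 1, slot 5, slot 2, and slot 4 with total expected clicks 57.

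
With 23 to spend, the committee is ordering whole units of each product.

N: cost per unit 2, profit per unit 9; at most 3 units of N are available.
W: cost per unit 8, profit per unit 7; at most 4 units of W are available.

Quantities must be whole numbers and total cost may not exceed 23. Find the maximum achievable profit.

Take 3×N and 2×W: cost 22 ≤ 23, profit 3·9 + 2·7 = 41.
N has the best ratio (9/2) and is taken to its limit of 3; remaining capacity is filled optimally with the others.

41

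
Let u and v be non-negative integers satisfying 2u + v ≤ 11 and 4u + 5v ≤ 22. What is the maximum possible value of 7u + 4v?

(u,v)=(5,0): 2·5+1·0=10≤11, 4·5+5·0=20≤22, objective 35.
(u,v)=(4,1): 2·4+1·1=9≤11, 4·4+5·1=21≤22, objective 32.
(u,v)=(4,0): 2·4+1·0=8≤11, 4·4+5·0=16≤22, objective 28.
No feasible integer point exceeds 35.

35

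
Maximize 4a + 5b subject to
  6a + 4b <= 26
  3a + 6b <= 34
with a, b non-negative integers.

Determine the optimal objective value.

29

Relaxing integrality, the LP optimum is 29.58 at (a,b) = (0.833, 5.25), which is not an integer point.
(a,b)=(1,5): 6·1+4·5=26≤26, 3·1+6·5=33≤34, objective 29.
(a,b)=(0,5): 6·0+4·5=20≤26, 3·0+6·5=30≤34, objective 25.
(a,b)=(1,4): 6·1+4·4=22≤26, 3·1+6·4=27≤34, objective 24.
(a,b)=(0,4): 6·0+4·4=16≤26, 3·0+6·4=24≤34, objective 20.
No feasible integer point exceeds 29.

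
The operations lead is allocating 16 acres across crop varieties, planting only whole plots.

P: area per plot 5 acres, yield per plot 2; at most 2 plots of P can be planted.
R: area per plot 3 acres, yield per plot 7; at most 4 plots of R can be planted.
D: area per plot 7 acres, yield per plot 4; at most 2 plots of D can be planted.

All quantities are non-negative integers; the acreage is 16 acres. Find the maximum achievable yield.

28

Take 4×R: area 12 ≤ 16, yield 4·7 = 28.
R has the best ratio (7/3) and is taken to its limit of 4; remaining capacity is filled optimally with the others.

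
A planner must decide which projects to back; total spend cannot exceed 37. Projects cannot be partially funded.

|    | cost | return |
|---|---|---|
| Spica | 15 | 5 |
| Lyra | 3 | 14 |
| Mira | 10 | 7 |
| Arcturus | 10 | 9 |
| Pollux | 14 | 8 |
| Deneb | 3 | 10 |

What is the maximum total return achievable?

Lyra + Mira + Pollux + Deneb: cost 3 + 10 + 14 + 3 = 30 ≤ 37, return 14 + 7 + 8 + 10 = 39.
Lyra + Arcturus + Pollux + Deneb: cost 3 + 10 + 14 + 3 = 30 ≤ 37, return 14 + 9 + 8 + 10 = 41.
Lyra + Mira + Arcturus + Deneb: cost 3 + 10 + 10 + 3 = 26 ≤ 37, return 14 + 7 + 9 + 10 = 40.
Best is Lyra, Arcturus, Pollux, and Deneb with total return 41.

41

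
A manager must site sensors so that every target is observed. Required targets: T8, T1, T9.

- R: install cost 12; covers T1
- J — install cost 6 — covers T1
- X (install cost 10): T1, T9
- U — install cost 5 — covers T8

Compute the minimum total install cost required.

15

Choose X and U: together they cover T8, T1, T9 — every target.
Total install cost: 10 + 5 = 15.
No cover costs less than 15.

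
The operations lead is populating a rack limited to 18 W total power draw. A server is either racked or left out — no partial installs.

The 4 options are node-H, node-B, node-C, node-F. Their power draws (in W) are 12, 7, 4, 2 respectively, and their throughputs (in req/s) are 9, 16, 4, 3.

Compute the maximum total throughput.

23

This is a 0-1 knapsack instance.
node-B + node-C + node-F: power draw 7 + 4 + 2 = 13 ≤ 18, throughput 16 + 4 + 3 = 23.
node-B + node-C: power draw 7 + 4 = 11 ≤ 18, throughput 16 + 4 = 20.
Best is node-B, node-C, and node-F with total throughput 23.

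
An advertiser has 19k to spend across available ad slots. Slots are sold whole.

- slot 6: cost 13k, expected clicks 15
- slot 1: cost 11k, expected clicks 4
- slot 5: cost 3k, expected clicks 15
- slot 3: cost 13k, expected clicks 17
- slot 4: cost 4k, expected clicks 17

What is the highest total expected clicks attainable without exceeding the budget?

Allowing fractional choices, the relaxed optimum would be about 47.7, but ad slots are indivisible.
slot 1 + slot 5 + slot 4: cost 11 + 3 + 4 = 18 ≤ 19, expected clicks 4 + 15 + 17 = 36.
slot 5 + slot 4: cost 3 + 4 = 7 ≤ 19, expected clicks 15 + 17 = 32.
slot 3 + slot 4: cost 13 + 4 = 17 ≤ 19, expected clicks 17 + 17 = 34.
Best is slot 1, slot 5, and slot 4 with total expected clicks 36.

36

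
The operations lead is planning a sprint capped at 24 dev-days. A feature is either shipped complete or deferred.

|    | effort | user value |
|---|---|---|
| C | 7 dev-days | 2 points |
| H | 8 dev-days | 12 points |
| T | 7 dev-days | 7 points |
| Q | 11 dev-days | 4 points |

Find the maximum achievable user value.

21

H + T: effort 8 + 7 = 15 ≤ 24, user value 12 + 7 = 19.
C + H + T: effort 7 + 8 + 7 = 22 ≤ 24, user value 2 + 12 + 7 = 21.
Best is C, H, and T with total user value 21.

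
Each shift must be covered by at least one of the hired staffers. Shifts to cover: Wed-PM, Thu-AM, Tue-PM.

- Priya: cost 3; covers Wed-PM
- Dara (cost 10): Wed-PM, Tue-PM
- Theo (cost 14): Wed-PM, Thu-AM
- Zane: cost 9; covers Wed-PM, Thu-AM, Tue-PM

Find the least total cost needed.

The greedy cost-per-new-shift heuristic would pick Priya and Zane for 12, but a cheaper cover exists.
Zane alone covers Wed-PM, Thu-AM, Tue-PM — every shift.
Total cost: 9.
No cover costs less than 9.

9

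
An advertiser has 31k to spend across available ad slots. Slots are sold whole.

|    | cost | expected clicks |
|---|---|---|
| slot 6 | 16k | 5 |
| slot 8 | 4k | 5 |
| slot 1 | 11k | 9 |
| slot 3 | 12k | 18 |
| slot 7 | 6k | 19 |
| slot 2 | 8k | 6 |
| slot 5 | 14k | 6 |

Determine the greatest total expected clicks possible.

This is an integer program with binary decision variables.
slot 1 + slot 3 + slot 7: cost 11 + 12 + 6 = 29 ≤ 31, expected clicks 9 + 18 + 19 = 46.
slot 8 + slot 3 + slot 7 + slot 2: cost 4 + 12 + 6 + 8 = 30 ≤ 31, expected clicks 5 + 18 + 19 + 6 = 48.
Best is slot 8, slot 3, slot 7, and slot 2 with total expected clicks 48.

48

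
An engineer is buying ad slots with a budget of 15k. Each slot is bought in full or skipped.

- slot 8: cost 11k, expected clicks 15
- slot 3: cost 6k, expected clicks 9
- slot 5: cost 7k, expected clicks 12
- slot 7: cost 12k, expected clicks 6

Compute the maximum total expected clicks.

21

Treat it as a binary knapsack problem.
Take slot 3 and slot 5: cost 6 + 7 = 13 ≤ 15, expected clicks 9 + 12 = 21.
No other feasible combination does better.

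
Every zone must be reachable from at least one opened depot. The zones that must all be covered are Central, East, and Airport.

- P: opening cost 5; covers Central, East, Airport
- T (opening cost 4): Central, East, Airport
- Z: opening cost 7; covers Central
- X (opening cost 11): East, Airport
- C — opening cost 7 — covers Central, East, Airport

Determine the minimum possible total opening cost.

4

T alone covers Central, East, Airport — every zone.
Total opening cost: 4.
No cover costs less than 4.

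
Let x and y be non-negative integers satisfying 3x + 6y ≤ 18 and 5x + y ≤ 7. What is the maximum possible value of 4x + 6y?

18

(x,y)=(0,3): 3·0+6·3=18≤18, 5·0+1·3=3≤7, objective 18.
(x,y)=(1,2): 3·1+6·2=15≤18, 5·1+1·2=7≤7, objective 16.
(x,y)=(0,2): 3·0+6·2=12≤18, 5·0+1·2=2≤7, objective 12.
Maximum is 18 at (x,y)=(0,3).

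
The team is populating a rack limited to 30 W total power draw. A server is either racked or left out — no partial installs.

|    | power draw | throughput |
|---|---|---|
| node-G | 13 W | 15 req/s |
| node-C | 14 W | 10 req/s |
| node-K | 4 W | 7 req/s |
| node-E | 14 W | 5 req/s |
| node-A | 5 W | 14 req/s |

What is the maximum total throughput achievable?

36

Allowing fractional choices, the relaxed optimum would be about 41.7, but servers are indivisible.
node-C + node-K + node-A: power draw 14 + 4 + 5 = 23 ≤ 30, throughput 10 + 7 + 14 = 31.
node-G + node-A: power draw 13 + 5 = 18 ≤ 30, throughput 15 + 14 = 29.
node-G + node-K + node-A: power draw 13 + 4 + 5 = 22 ≤ 30, throughput 15 + 7 + 14 = 36.
Best is node-G, node-K, and node-A with total throughput 36.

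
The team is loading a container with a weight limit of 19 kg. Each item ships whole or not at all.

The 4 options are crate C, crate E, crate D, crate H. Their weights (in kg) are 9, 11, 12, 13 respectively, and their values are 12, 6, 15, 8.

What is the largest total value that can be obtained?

15

Take crate D: weight 12 ≤ 19, value 15.
No other feasible combination does better.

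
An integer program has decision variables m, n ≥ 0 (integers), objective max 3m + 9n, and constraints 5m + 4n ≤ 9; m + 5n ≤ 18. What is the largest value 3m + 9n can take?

The continuous relaxation peaks at (0, 2.25) with value 20.25; rounding to a feasible lattice point costs some objective.
(m,n)=(0,2): 5·0+4·2=8≤9, 1·0+5·2=10≤18, objective 18.
(m,n)=(1,1): 5·1+4·1=9≤9, 1·1+5·1=6≤18, objective 12.
Maximum is 18 at (m,n)=(0,2).

18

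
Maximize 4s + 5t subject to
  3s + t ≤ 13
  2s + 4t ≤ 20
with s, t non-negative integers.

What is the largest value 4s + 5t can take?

28

The continuous relaxation peaks at (3.2, 3.4) with value 29.80; rounding to a feasible lattice point costs some objective.
(s,t)=(2,4): 3·2+1·4=10≤13, 2·2+4·4=20≤20, objective 28.
(s,t)=(3,3): 3·3+1·3=12≤13, 2·3+4·3=18≤20, objective 27.
Maximum is 28 at (s,t)=(2,4).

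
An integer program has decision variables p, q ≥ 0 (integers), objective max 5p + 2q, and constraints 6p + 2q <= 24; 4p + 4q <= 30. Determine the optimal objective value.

Relaxing integrality, the LP optimum is 21.75 at (p,q) = (2.25, 5.25), which is not an integer point.
(p,q)=(3,3): 6·3+2·3=24≤24, 4·3+4·3=24≤30, objective 21.
(p,q)=(2,5): 6·2+2·5=22≤24, 4·2+4·5=28≤30, objective 20.
(p,q)=(3,2): 6·3+2·2=22≤24, 4·3+4·2=20≤30, objective 19.
Maximum is 21 at (p,q)=(3,3).

21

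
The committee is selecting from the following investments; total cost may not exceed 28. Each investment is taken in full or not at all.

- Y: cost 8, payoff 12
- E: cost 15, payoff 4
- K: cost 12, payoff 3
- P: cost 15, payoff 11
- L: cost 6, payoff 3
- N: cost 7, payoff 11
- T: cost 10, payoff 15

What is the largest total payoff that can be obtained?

This is an integer program with binary decision variables.
Allowing fractional choices, the relaxed optimum would be about 40.2, but investments are indivisible.
Y + N + T: cost 8 + 7 + 10 = 25 ≤ 28, payoff 12 + 11 + 15 = 38.
Y + L + T: cost 8 + 6 + 10 = 24 ≤ 28, payoff 12 + 3 + 15 = 30.
Best is Y, N, and T with total payoff 38.

38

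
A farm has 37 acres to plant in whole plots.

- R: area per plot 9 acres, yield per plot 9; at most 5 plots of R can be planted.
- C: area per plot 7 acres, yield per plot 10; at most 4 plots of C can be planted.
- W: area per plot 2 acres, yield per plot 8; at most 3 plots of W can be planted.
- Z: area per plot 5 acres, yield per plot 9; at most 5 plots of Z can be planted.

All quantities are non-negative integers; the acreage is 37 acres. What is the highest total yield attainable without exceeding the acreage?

1×C, 2×W, and 5×Z: area 36 ≤ 37, yield 1·10 + 2·8 + 5·9 = 71.
3×C, 3×W, and 2×Z: area 37 ≤ 37, yield 3·10 + 3·8 + 2·9 = 72.
Best is 72.

72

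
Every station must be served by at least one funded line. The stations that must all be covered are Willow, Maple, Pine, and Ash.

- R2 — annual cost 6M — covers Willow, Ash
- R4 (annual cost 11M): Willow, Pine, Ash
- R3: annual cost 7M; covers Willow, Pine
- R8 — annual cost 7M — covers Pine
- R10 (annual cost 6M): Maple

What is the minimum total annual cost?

This is an integer covering problem.
The greedy cost-per-new-station heuristic would pick R2, R10, and R3 for 19, but a cheaper cover exists.
Choose R4 and R10: together they cover Willow, Maple, Pine, Ash — every station.
Total annual cost: 11 + 6 = 17.
No cover costs less than 17.

17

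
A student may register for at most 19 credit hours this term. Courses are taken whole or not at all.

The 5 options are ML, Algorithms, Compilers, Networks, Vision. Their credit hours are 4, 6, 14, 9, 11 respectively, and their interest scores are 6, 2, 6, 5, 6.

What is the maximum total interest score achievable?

13

ML + Vision: credit hours 4 + 11 = 15 ≤ 19, interest score 6 + 6 = 12.
ML + Algorithms + Networks: credit hours 4 + 6 + 9 = 19 ≤ 19, interest score 6 + 2 + 5 = 13.
Best is ML, Algorithms, and Networks with total interest score 13.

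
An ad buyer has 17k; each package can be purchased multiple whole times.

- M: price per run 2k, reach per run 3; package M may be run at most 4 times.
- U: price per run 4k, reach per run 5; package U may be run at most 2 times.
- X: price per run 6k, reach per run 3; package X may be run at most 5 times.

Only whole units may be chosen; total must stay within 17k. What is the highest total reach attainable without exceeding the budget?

M has the best ratio (3/2); taking only M gives at most 4×3 = 12 (stopped by the supply cap of 4).
Mixing does better — 4×M and 2×U: price 16 ≤ 17, reach 4·3 + 2·5 = 22.

22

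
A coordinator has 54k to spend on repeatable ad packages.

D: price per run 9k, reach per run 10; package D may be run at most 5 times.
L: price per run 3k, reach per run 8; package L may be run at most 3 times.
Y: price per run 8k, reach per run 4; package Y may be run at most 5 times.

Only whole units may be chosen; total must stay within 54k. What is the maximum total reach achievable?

74

This is a bounded integer knapsack.
5×D and 3×L: price 54 ≤ 54, reach 5·10 + 3·8 = 74.
4×D, 3×L, and 1×Y: price 53 ≤ 54, reach 4·10 + 3·8 + 1·4 = 68.
Best is 74.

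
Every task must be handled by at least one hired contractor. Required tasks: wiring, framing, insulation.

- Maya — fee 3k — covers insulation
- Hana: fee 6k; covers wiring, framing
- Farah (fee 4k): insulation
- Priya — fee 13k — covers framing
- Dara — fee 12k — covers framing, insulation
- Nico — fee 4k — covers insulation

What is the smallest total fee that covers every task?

9

Choose Maya and Hana: together they cover wiring, framing, insulation — every task.
Total fee: 3 + 6 = 9.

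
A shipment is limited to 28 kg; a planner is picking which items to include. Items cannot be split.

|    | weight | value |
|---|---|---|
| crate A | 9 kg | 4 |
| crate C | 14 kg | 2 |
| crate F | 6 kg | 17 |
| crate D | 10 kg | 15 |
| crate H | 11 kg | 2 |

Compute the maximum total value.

Take crate A, crate F, and crate D: weight 9 + 6 + 10 = 25 ≤ 28, value 4 + 17 + 15 = 36.
No other feasible combination does better.

36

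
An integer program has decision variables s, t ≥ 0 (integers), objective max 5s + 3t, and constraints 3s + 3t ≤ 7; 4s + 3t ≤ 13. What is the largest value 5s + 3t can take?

The continuous relaxation peaks at (2.33, 0) with value 11.67; rounding to a feasible lattice point costs some objective.
(s,t)=(2,0): 3·2+3·0=6≤7, 4·2+3·0=8≤13, objective 10.
(s,t)=(1,1): 3·1+3·1=6≤7, 4·1+3·1=7≤13, objective 8.
(s,t)=(1,0): 3·1+3·0=3≤7, 4·1+3·0=4≤13, objective 5.
The best lattice point is (2,0), giving 10.

10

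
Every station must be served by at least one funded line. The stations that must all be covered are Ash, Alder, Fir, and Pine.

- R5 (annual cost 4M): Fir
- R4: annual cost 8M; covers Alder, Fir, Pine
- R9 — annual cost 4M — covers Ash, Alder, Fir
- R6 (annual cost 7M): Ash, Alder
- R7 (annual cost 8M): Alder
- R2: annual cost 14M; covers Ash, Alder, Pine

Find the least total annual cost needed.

Choose R4 and R9: together they cover Ash, Alder, Fir, Pine — every station.
Total annual cost: 8 + 4 = 12.
No cover costs less than 12.

12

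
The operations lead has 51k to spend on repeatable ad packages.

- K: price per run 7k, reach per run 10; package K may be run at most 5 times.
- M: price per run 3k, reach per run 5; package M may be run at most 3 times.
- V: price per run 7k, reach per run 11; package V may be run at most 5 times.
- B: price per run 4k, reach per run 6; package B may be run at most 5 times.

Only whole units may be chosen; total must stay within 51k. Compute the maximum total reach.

Take 1×K, 3×M, and 5×V: price 51 ≤ 51, reach 1·10 + 3·5 + 5·11 = 80.
M has the best ratio (5/3) and is taken to its limit of 3; remaining capacity is filled optimally with the others.

80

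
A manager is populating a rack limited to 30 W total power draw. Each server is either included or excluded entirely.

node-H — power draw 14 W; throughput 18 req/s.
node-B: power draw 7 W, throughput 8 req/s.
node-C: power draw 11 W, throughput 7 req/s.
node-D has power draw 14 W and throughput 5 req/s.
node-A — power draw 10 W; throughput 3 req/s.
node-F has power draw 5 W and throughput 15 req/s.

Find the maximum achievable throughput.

41

node-H + node-C + node-F: power draw 14 + 11 + 5 = 30 ≤ 30, throughput 18 + 7 + 15 = 40.
node-H + node-B + node-F: power draw 14 + 7 + 5 = 26 ≤ 30, throughput 18 + 8 + 15 = 41.
Best is node-H, node-B, and node-F with total throughput 41.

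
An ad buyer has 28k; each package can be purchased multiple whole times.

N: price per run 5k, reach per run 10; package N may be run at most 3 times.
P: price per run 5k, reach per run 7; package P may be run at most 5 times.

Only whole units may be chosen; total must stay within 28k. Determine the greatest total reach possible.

3×N and 2×P: price 25 ≤ 28, reach 3·10 + 2·7 = 44.
2×N and 3×P: price 25 ≤ 28, reach 2·10 + 3·7 = 41.
Best is 44.

44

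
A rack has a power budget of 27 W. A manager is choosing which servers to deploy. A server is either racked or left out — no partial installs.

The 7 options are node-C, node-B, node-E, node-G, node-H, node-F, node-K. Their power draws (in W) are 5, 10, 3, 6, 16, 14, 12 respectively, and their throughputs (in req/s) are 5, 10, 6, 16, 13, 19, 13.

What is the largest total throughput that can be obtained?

Allowing fractional choices, the relaxed optimum would be about 45.3, but servers are indivisible.
node-C + node-E + node-G + node-K: power draw 5 + 3 + 6 + 12 = 26 ≤ 27, throughput 5 + 6 + 16 + 13 = 40.
node-E + node-G + node-F: power draw 3 + 6 + 14 = 23 ≤ 27, throughput 6 + 16 + 19 = 41.
node-C + node-G + node-F: power draw 5 + 6 + 14 = 25 ≤ 27, throughput 5 + 16 + 19 = 40.
Best is node-E, node-G, and node-F with total throughput 41.

41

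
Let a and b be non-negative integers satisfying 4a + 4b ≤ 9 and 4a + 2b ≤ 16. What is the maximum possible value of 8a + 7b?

16

The continuous relaxation peaks at (2.25, 0) with value 18.00; rounding to a feasible lattice point costs some objective.
(a,b)=(2,0): 4·2+4·0=8≤9, 4·2+2·0=8≤16, objective 16.
(a,b)=(1,1): 4·1+4·1=8≤9, 4·1+2·1=6≤16, objective 15.
The best lattice point is (2,0), giving 16.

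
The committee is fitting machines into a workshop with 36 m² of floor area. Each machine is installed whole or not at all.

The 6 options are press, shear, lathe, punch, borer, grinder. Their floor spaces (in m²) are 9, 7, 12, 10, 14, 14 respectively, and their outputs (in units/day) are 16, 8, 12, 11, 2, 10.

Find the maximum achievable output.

39

Allowing fractional choices, the relaxed optimum would be about 45.0, but machines are indivisible.
press + lathe + punch: floor space 9 + 12 + 10 = 31 ≤ 36, output 16 + 12 + 11 = 39.
press + lathe + grinder: floor space 9 + 12 + 14 = 35 ≤ 36, output 16 + 12 + 10 = 38.
Best is press, lathe, and punch with total output 39.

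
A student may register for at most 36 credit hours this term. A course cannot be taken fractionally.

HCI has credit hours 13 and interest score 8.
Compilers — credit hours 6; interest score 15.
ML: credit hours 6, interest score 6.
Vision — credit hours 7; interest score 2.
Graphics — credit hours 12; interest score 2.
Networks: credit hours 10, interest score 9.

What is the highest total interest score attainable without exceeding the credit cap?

38

HCI + Compilers + Networks: credit hours 13 + 6 + 10 = 29 ≤ 36, interest score 8 + 15 + 9 = 32.
HCI + Compilers + Vision + Networks: credit hours 13 + 6 + 7 + 10 = 36 ≤ 36, interest score 8 + 15 + 2 + 9 = 34.
HCI + Compilers + ML + Networks: credit hours 13 + 6 + 6 + 10 = 35 ≤ 36, interest score 8 + 15 + 6 + 9 = 38.
Best is HCI, Compilers, ML, and Networks with total interest score 38.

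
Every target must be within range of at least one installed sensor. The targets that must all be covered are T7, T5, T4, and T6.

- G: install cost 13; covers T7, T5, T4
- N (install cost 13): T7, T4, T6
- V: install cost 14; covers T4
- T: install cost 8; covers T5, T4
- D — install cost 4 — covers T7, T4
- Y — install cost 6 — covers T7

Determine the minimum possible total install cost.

21

This is an integer covering problem.
The greedy cost-per-new-target heuristic would pick D, T, and N for 25, but a cheaper cover exists.
Choose N and T: together they cover T7, T5, T4, T6 — every target.
Total install cost: 13 + 8 = 21.
No cover costs less than 21.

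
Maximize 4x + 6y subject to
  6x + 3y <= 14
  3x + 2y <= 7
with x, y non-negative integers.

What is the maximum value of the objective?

(x,y)=(0,3): 6·0+3·3=9≤14, 3·0+2·3=6≤7, objective 18.
(x,y)=(1,2): 6·1+3·2=12≤14, 3·1+2·2=7≤7, objective 16.
(x,y)=(0,2): 6·0+3·2=6≤14, 3·0+2·2=4≤7, objective 12.
Maximum is 18 at (x,y)=(0,3).

18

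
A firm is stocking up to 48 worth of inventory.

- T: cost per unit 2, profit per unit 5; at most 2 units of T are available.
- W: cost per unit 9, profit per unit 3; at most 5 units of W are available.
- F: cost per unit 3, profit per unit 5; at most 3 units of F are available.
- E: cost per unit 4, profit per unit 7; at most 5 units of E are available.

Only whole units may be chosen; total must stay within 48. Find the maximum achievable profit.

63

2×T, 1×W, 3×F, and 5×E: cost 42 ≤ 48, profit 2·5 + 1·3 + 3·5 + 5·7 = 63.
2×T, 2×W, 2×F, and 5×E: cost 48 ≤ 48, profit 2·5 + 2·3 + 2·5 + 5·7 = 61.
Best is 63.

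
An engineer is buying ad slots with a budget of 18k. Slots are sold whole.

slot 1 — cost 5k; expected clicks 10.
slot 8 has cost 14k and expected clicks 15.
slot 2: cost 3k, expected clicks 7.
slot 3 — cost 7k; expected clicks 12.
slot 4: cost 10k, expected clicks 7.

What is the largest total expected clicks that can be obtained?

Treat it as a binary knapsack problem.
slot 1 + slot 2 + slot 3: cost 5 + 3 + 7 = 15 ≤ 18, expected clicks 10 + 7 + 12 = 29.
slot 1 + slot 2 + slot 4: cost 5 + 3 + 10 = 18 ≤ 18, expected clicks 10 + 7 + 7 = 24.
slot 1 + slot 3: cost 5 + 7 = 12 ≤ 18, expected clicks 10 + 12 = 22.
Best is slot 1, slot 2, and slot 3 with total expected clicks 29.

29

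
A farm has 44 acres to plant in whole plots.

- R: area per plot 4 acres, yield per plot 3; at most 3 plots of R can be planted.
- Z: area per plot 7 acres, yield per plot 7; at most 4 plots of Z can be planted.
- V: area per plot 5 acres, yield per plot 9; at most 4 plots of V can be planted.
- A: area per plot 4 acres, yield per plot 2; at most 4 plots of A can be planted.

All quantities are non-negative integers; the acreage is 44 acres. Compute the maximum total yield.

57

This is a bounded integer knapsack.
V has the best ratio (9/5); taking only V gives at most 4×9 = 36 (stopped by the supply cap of 4).
Mixing does better — 3×Z and 4×V: area 41 ≤ 44, yield 3·7 + 4·9 = 57.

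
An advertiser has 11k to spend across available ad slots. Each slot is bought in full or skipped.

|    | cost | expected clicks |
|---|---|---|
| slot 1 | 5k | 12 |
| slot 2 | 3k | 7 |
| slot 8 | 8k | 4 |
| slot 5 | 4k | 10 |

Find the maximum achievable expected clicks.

22

This is a 0-1 knapsack instance.
slot 1 + slot 5: cost 5 + 4 = 9 ≤ 11, expected clicks 12 + 10 = 22.
slot 1 + slot 2: cost 5 + 3 = 8 ≤ 11, expected clicks 12 + 7 = 19.
slot 2 + slot 5: cost 3 + 4 = 7 ≤ 11, expected clicks 7 + 10 = 17.
Best is slot 1 and slot 5 with total expected clicks 22.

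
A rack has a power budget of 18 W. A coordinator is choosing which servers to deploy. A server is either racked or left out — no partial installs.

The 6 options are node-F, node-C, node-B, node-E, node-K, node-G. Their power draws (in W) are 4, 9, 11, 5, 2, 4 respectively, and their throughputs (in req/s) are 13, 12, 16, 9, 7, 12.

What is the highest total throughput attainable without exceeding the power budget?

node-F + node-C + node-G: power draw 4 + 9 + 4 = 17 ≤ 18, throughput 13 + 12 + 12 = 37.
node-F + node-B + node-K: power draw 4 + 11 + 2 = 17 ≤ 18, throughput 13 + 16 + 7 = 36.
node-F + node-E + node-K + node-G: power draw 4 + 5 + 2 + 4 = 15 ≤ 18, throughput 13 + 9 + 7 + 12 = 41.
Best is node-F, node-E, node-K, and node-G with total throughput 41.

41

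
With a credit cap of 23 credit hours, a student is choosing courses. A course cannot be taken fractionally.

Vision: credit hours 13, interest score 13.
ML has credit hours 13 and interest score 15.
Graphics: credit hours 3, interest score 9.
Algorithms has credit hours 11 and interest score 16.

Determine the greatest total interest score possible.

Allowing fractional choices, the relaxed optimum would be about 35.4, but courses are indivisible.
Graphics + Algorithms: credit hours 3 + 11 = 14 ≤ 23, interest score 9 + 16 = 25.
ML + Graphics: credit hours 13 + 3 = 16 ≤ 23, interest score 15 + 9 = 24.
Vision + Graphics: credit hours 13 + 3 = 16 ≤ 23, interest score 13 + 9 = 22.
Best is Graphics and Algorithms with total interest score 25.

25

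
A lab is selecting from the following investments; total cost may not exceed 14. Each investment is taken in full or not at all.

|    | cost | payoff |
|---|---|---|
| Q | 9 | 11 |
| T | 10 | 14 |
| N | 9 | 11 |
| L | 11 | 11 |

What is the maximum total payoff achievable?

14

Q: cost 9 ≤ 14, payoff 11.
N: cost 9 ≤ 14, payoff 11.
T: cost 10 ≤ 14, payoff 14.
Best is T with total payoff 14.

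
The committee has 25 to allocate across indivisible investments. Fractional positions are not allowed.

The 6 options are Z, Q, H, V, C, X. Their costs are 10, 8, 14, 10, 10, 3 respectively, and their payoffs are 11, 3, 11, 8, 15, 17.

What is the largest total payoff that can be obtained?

Allowing fractional choices, the relaxed optimum would be about 44.6, but investments are indivisible.
Z + V + X: cost 10 + 10 + 3 = 23 ≤ 25, payoff 11 + 8 + 17 = 36.
V + C + X: cost 10 + 10 + 3 = 23 ≤ 25, payoff 8 + 15 + 17 = 40.
Z + C + X: cost 10 + 10 + 3 = 23 ≤ 25, payoff 11 + 15 + 17 = 43.
Best is Z, C, and X with total payoff 43.

43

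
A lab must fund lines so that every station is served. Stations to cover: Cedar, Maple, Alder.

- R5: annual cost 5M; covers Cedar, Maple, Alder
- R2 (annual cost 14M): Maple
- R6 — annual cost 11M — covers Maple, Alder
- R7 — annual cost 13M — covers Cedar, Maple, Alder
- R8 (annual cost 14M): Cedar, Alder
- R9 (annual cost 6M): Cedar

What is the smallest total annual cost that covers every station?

R5 alone covers Cedar, Maple, Alder — every station.
Total annual cost: 5.

5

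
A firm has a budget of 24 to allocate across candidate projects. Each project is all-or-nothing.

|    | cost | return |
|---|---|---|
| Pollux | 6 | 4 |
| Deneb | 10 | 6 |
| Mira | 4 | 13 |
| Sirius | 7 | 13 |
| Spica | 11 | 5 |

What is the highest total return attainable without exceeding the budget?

32

Allowing fractional choices, the relaxed optimum would be about 34.2, but projects are indivisible.
Pollux + Mira + Sirius: cost 6 + 4 + 7 = 17 ≤ 24, return 4 + 13 + 13 = 30.
Mira + Sirius + Spica: cost 4 + 7 + 11 = 22 ≤ 24, return 13 + 13 + 5 = 31.
Deneb + Mira + Sirius: cost 10 + 4 + 7 = 21 ≤ 24, return 6 + 13 + 13 = 32.
Best is Deneb, Mira, and Sirius with total return 32.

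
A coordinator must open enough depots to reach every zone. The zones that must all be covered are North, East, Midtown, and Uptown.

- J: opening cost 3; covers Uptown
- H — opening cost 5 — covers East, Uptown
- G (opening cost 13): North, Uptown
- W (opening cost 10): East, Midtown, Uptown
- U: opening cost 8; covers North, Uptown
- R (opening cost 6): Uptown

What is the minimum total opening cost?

Choose W and U: together they cover North, East, Midtown, Uptown — every zone.
Total opening cost: 10 + 8 = 18.

18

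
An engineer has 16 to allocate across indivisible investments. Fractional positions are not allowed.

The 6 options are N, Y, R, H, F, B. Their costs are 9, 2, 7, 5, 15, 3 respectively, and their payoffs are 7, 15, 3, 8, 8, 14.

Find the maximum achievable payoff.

37

Allowing fractional choices, the relaxed optimum would be about 41.7, but investments are indivisible.
N + Y + B: cost 9 + 2 + 3 = 14 ≤ 16, payoff 7 + 15 + 14 = 36.
Y + R + B: cost 2 + 7 + 3 = 12 ≤ 16, payoff 15 + 3 + 14 = 32.
Y + H + B: cost 2 + 5 + 3 = 10 ≤ 16, payoff 15 + 8 + 14 = 37.
Best is Y, H, and B with total payoff 37.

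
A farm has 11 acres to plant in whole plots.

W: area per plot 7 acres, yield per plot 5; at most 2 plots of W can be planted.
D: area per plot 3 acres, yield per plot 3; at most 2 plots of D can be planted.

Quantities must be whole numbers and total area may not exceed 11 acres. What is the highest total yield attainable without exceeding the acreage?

8

1×W and 1×D: area 10 ≤ 11, yield 1·5 + 1·3 = 8.
2×D: area 6 ≤ 11, yield 2·3 = 6.
Best is 8.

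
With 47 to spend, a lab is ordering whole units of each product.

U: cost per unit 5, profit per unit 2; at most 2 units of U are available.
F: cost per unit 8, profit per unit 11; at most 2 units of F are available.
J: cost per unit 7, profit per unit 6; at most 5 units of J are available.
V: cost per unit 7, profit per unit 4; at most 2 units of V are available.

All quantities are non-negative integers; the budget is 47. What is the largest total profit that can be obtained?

This is a bounded integer knapsack.
F has the best ratio (11/8); taking only F gives at most 2×11 = 22 (stopped by the supply cap of 2).
Mixing does better — 2×F and 4×J: cost 44 ≤ 47, profit 2·11 + 4·6 = 46.

46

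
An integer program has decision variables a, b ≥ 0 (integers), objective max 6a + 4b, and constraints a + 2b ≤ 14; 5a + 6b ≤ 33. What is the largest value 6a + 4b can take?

36

Relaxing integrality, the LP optimum is 39.60 at (a,b) = (6.6, 0), which is not an integer point.
(a,b)=(6,0): 1·6+2·0=6≤14, 5·6+6·0=30≤33, objective 36.
(a,b)=(5,1): 1·5+2·1=7≤14, 5·5+6·1=31≤33, objective 34.
Maximum is 36 at (a,b)=(6,0).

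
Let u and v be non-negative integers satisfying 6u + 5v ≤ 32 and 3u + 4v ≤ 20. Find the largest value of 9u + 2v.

45

(u,v)=(5,0): 6·5+5·0=30≤32, 3·5+4·0=15≤20, objective 45.
(u,v)=(4,1): 6·4+5·1=29≤32, 3·4+4·1=16≤20, objective 38.
The best lattice point is (5,0), giving 45.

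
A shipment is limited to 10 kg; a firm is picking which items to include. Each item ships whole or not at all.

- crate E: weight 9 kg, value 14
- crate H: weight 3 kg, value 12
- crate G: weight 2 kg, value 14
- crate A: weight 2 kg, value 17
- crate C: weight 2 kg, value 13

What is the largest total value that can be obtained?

crate H + crate G + crate A: weight 3 + 2 + 2 = 7 ≤ 10, value 12 + 14 + 17 = 43.
crate H + crate G + crate A + crate C: weight 3 + 2 + 2 + 2 = 9 ≤ 10, value 12 + 14 + 17 + 13 = 56.
crate G + crate A + crate C: weight 2 + 2 + 2 = 6 ≤ 10, value 14 + 17 + 13 = 44.
Best is crate H, crate G, crate A, and crate C with total value 56.

56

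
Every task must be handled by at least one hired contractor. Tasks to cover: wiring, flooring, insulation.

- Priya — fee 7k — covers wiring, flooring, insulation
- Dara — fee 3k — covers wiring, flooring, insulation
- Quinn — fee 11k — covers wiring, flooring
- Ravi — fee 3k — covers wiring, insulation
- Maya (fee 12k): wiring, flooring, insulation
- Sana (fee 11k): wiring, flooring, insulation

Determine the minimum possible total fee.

3

Dara alone covers wiring, flooring, insulation — every task.
Total fee: 3.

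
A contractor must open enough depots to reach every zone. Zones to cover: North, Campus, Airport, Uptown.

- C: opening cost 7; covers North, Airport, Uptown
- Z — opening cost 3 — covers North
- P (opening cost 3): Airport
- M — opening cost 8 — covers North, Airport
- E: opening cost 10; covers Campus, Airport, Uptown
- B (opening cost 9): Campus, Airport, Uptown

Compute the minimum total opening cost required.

The greedy cost-per-new-zone heuristic would pick C and B for 16, but a cheaper cover exists.
Choose Z and B: together they cover North, Campus, Airport, Uptown — every zone.
Total opening cost: 3 + 9 = 12.
No cover costs less than 12.

12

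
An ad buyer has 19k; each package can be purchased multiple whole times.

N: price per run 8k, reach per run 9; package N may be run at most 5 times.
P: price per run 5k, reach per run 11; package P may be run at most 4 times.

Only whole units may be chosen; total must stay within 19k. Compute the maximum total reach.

33

Take 3×P: price 15 ≤ 19, reach 3·11 = 33.
No other integer combination yields more.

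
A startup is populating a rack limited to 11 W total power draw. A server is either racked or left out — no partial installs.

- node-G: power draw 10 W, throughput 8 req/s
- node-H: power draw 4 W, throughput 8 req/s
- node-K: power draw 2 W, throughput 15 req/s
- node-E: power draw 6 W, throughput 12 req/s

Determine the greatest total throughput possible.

node-K + node-E: power draw 2 + 6 = 8 ≤ 11, throughput 15 + 12 = 27.
node-H + node-K: power draw 4 + 2 = 6 ≤ 11, throughput 8 + 15 = 23.
node-H + node-E: power draw 4 + 6 = 10 ≤ 11, throughput 8 + 12 = 20.
Best is node-K and node-E with total throughput 27.

27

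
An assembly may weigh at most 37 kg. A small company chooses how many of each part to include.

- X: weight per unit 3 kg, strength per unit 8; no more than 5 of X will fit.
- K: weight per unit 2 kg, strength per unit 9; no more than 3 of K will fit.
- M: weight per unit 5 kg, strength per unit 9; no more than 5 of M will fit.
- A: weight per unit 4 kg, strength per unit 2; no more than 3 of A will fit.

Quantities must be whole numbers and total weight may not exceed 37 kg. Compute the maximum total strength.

94

Take 5×X, 3×K, and 3×M: weight 36 ≤ 37, strength 5·8 + 3·9 + 3·9 = 94.
K has the best ratio (9/2) and is taken to its limit of 3; remaining capacity is filled optimally with the others.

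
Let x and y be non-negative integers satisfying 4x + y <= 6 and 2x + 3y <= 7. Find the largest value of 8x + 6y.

14

(x,y)=(1,1): 4·1+1·1=5≤6, 2·1+3·1=5≤7, objective 14.
(x,y)=(0,2): 4·0+1·2=2≤6, 2·0+3·2=6≤7, objective 12.
(x,y)=(1,0): 4·1+1·0=4≤6, 2·1+3·0=2≤7, objective 8.
The best lattice point is (1,1), giving 14.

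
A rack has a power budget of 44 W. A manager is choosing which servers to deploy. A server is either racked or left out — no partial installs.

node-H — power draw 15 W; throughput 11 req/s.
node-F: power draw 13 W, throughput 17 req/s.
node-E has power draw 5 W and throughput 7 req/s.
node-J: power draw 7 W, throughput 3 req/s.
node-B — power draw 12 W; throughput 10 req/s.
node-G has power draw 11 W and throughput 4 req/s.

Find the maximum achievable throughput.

Allowing fractional choices, the relaxed optimum would be about 44.3, but servers are indivisible.
node-H + node-F + node-E + node-J: power draw 15 + 13 + 5 + 7 = 40 ≤ 44, throughput 11 + 17 + 7 + 3 = 38.
node-H + node-F + node-B: power draw 15 + 13 + 12 = 40 ≤ 44, throughput 11 + 17 + 10 = 38.
node-H + node-F + node-E + node-G: power draw 15 + 13 + 5 + 11 = 44 ≤ 44, throughput 11 + 17 + 7 + 4 = 39.
Best is node-H, node-F, node-E, and node-G with total throughput 39.

39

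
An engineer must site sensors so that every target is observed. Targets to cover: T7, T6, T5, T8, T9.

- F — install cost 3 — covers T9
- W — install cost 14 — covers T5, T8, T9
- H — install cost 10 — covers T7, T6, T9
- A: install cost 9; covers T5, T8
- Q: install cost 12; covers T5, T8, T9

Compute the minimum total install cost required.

The greedy cost-per-new-target heuristic would pick F, A, and H for 22, but a cheaper cover exists.
Choose H and A: together they cover T7, T6, T5, T8, T9 — every target.
Total install cost: 10 + 9 = 19.
No cover costs less than 19.

19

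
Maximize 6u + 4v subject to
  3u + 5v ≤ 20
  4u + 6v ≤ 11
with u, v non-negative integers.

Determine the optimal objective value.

12

(u,v)=(2,0): 3·2+5·0=6≤20, 4·2+6·0=8≤11, objective 12.
(u,v)=(1,1): 3·1+5·1=8≤20, 4·1+6·1=10≤11, objective 10.
(u,v)=(1,0): 3·1+5·0=3≤20, 4·1+6·0=4≤11, objective 6.
The best lattice point is (2,0), giving 12.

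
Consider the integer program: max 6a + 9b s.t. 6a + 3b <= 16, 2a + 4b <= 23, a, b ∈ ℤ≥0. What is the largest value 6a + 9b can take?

(a,b)=(0,5): 6·0+3·5=15≤16, 2·0+4·5=20≤23, objective 45.
(a,b)=(0,4): 6·0+3·4=12≤16, 2·0+4·4=16≤23, objective 36.
No feasible integer point exceeds 45.

45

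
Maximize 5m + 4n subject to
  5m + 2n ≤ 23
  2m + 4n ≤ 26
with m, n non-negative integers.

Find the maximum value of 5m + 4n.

31

The continuous relaxation peaks at (2.5, 5.25) with value 33.50; rounding to a feasible lattice point costs some objective.
(m,n)=(3,4) is feasible, giving 31.
(m,n)=(2,5) is feasible, giving 30.
(m,n)=(1,6) is feasible, giving 29.
No feasible integer point exceeds 31.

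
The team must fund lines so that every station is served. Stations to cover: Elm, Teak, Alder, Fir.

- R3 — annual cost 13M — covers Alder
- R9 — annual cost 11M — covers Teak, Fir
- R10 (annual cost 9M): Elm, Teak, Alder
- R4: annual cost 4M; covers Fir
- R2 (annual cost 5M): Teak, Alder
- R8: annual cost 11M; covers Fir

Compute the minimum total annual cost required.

Choose R10 and R4: together they cover Elm, Teak, Alder, Fir — every station.
Total annual cost: 9 + 4 = 13.

13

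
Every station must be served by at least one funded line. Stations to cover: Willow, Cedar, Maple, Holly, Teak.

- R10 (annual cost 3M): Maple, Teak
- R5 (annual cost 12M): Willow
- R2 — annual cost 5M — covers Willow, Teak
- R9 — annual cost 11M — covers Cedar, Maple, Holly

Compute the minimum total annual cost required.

16

The greedy cost-per-new-station heuristic would pick R10, R2, and R9 for 19, but a cheaper cover exists.
Choose R2 and R9: together they cover Willow, Cedar, Maple, Holly, Teak — every station.
Total annual cost: 5 + 11 = 16.
No cover costs less than 16.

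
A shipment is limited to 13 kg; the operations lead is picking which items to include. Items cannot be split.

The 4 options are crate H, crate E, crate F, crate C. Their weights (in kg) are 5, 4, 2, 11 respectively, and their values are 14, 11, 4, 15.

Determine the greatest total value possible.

This is an integer program with binary decision variables.
crate H + crate E: weight 5 + 4 = 9 ≤ 13, value 14 + 11 = 25.
crate H + crate E + crate F: weight 5 + 4 + 2 = 11 ≤ 13, value 14 + 11 + 4 = 29.
Best is crate H, crate E, and crate F with total value 29.

29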